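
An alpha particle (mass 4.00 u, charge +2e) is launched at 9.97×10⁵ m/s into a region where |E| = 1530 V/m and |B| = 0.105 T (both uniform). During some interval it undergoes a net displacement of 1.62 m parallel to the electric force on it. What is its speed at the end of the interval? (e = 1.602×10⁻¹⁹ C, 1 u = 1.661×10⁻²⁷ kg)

B does no work; ΔKE = |q|E d.
½mv_f² = ½mv₀² + |q|Ed = ½(6.644×10⁻²⁷)(9.97×10⁵)² + (3.204×10⁻¹⁹)(1530)(1.62) ≈ 3.302×10⁻¹⁵ J + 7.941×10⁻¹⁶ J ≈ 4.096×10⁻¹⁵ J.
v_f = √(2·4.096×10⁻¹⁵/6.644×10⁻²⁷) ≈ 1.11×10⁶ m/s.

v_f ≈ 1.11×10⁶ m/s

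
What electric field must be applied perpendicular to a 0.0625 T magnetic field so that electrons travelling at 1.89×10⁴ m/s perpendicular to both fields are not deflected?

E = 1180 V/m

For straight-line motion qE = qvB, so E = vB.
E = 1.89×10⁴ × 0.0625 = 1180 V/m.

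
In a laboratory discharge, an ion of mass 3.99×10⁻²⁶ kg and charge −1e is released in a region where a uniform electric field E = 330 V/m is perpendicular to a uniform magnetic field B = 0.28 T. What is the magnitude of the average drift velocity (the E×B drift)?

v_d ≈ 1200 m/s

The steady drift has the magnetic force balancing the electric force, so v_d = E/B.
v_d = 330/0.28 = 1200 m/s.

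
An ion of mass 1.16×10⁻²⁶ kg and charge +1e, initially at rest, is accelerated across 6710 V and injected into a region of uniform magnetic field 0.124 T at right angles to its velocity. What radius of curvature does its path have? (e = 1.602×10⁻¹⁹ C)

r ≈ 0.251 m

Acceleration: |q|V = ½mv² ⇒ v = √(2|q|V/m) = √(2·1.602×10⁻¹⁹·6710/1.16×10⁻²⁶) ≈ 4.305×10⁵ m/s.
In the field: r = mv/(|q|B) = (1.16×10⁻²⁶)(4.305×10⁵)/((1.602×10⁻¹⁹)(0.124)) ≈ 0.251 m.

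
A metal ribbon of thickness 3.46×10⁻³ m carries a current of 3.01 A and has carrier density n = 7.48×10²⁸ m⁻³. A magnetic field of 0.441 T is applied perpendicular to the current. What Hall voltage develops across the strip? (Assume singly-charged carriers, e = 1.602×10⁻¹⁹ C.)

V_H = IB/(n e t).
V_H = (3.01)(0.441)/((7.48×10²⁸)(1.602×10⁻¹⁹)(3.46×10⁻³)) ≈ 3.20×10⁻⁸ V.

V_H ≈ 3.20×10⁻⁸ V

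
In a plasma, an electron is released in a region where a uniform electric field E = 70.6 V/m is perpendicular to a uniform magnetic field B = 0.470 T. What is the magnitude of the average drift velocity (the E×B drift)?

v_d ≈ 150 m/s

The steady drift has the magnetic force balancing the electric force, so v_d = E/B.
v_d = 70.6/0.470 = 150 m/s.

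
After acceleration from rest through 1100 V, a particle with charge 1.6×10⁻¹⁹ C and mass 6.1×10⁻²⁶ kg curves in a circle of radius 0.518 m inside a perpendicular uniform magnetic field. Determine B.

B ≈ 0.0559 T

v = √(2|q|V/m) = √(2·1.6×10⁻¹⁹·1100/6.1×10⁻²⁶) ≈ 7.596×10⁴ m/s.
B = mv/(|q|r) = (6.1×10⁻²⁶)(7.596×10⁴)/((1.6×10⁻¹⁹)(0.518)) ≈ 0.0559 T.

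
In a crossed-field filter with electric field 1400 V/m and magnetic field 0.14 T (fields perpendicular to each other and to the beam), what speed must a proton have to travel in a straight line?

Straight-line motion ⇒ electric and magnetic forces cancel, so E = vB.
v = E/B = 1400/0.14 = 1.0×10⁴ m/s.

v = 1.0×10⁴ m/s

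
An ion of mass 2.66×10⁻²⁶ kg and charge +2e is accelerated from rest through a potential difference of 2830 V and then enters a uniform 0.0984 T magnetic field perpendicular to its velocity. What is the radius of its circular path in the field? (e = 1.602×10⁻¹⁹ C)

Acceleration: |q|V = ½mv² ⇒ v = √(2|q|V/m) = √(2·3.204×10⁻¹⁹·2830/2.66×10⁻²⁶) ≈ 2.611×10⁵ m/s.
In the field: r = mv/(|q|B) = (2.66×10⁻²⁶)(2.611×10⁵)/((3.204×10⁻¹⁹)(0.0984)) ≈ 0.220 m.

r ≈ 0.220 m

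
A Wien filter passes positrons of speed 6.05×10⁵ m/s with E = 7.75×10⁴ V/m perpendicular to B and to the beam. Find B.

Balance of forces in the selector: qE = qvB ⇒ B = E/v.
B = 7.75×10⁴/6.05×10⁵ = 0.128 T.

B = 0.128 T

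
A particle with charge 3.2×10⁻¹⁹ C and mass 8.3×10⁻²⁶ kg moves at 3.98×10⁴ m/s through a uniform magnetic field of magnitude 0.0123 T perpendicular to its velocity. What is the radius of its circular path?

r ≈ 0.839 m

The magnetic force provides the centripetal force: |q|vB = mv²/r.
r = mv/(|q|B) = (8.3×10⁻²⁶)(3.98×10⁴)/((3.2×10⁻¹⁹)(0.0123)) ≈ 0.839 m.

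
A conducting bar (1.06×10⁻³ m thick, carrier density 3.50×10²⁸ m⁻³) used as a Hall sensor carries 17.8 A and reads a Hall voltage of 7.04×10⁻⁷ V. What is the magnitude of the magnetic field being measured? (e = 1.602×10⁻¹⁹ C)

B ≈ 0.235 T

From V_H = IB/(n e t), B = V_H n e t / I.
B = (7.04×10⁻⁷)(3.50×10²⁸)(1.602×10⁻¹⁹)(1.06×10⁻³)/17.8 ≈ 0.235 T.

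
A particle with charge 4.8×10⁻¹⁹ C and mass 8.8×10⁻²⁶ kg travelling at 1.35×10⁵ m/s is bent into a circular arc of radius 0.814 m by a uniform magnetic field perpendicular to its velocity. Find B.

From |q|vB = mv²/r, B = mv/(|q|r).
B = (8.8×10⁻²⁶)(1.35×10⁵)/((4.8×10⁻¹⁹)(0.814)) ≈ 0.0304 T.

B ≈ 0.0304 T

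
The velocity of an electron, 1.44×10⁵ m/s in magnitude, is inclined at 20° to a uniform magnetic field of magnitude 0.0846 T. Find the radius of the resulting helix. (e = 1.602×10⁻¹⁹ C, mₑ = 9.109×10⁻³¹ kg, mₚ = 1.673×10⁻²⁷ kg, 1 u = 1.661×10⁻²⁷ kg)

r ≈ 3.31×10⁻⁶ m

v⊥ = v sinθ = 1.44×10⁵·sin20° ≈ 4.925×10⁴ m/s.
r = m v⊥/(|q|B) = (9.109×10⁻³¹)(4.925×10⁴)/((1.602×10⁻¹⁹)(0.0846)) ≈ 3.31×10⁻⁶ m.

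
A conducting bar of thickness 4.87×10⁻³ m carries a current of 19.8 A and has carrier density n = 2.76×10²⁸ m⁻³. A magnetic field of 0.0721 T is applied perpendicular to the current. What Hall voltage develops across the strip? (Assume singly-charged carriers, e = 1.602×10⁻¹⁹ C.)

V_H ≈ 6.63×10⁻⁸ V

V_H = IB/(n e t).
V_H = (19.8)(0.0721)/((2.76×10²⁸)(1.602×10⁻¹⁹)(4.87×10⁻³)) ≈ 6.63×10⁻⁸ V.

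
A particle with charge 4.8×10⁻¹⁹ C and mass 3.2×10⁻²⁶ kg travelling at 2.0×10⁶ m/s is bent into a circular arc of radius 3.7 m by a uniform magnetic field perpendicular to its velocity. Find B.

B ≈ 0.036 T

From |q|vB = mv²/r, B = mv/(|q|r).
B = (3.2×10⁻²⁶)(2.0×10⁶)/((4.8×10⁻¹⁹)(3.7)) ≈ 0.036 T.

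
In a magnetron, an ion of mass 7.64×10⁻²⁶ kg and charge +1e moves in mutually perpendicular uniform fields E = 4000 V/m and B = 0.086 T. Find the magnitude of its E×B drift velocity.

The E×B drift speed is v_d = E/B.
v_d = 4000/0.086 = 4.7×10⁴ m/s.

v_d ≈ 4.7×10⁴ m/s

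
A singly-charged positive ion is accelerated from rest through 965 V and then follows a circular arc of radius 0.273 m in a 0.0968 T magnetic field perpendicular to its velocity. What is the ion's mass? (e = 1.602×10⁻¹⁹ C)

Combine |q|V = ½mv² and r = mv/(|q|B): eliminate v to get m = qB²r²/(2V).
m = (1.602×10⁻¹⁹)(0.0968)²(0.273)²/(2·965) ≈ 5.80×10⁻²⁶ kg.

m ≈ 5.80×10⁻²⁶ kg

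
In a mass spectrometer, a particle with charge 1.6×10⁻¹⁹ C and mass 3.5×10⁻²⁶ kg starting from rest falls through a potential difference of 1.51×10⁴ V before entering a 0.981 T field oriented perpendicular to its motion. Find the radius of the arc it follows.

r ≈ 0.0829 m

Acceleration: |q|V = ½mv² ⇒ v = √(2|q|V/m) = √(2·1.6×10⁻¹⁹·1.51×10⁴/3.5×10⁻²⁶) ≈ 3.716×10⁵ m/s.
In the field: r = mv/(|q|B) = (3.5×10⁻²⁶)(3.716×10⁵)/((1.6×10⁻¹⁹)(0.981)) ≈ 0.0829 m.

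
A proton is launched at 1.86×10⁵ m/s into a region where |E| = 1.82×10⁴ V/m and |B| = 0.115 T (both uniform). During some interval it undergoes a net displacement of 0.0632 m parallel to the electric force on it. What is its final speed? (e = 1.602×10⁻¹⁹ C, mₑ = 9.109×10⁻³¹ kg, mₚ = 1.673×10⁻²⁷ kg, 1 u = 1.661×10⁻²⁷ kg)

B does no work; ΔKE = |q|E d.
½mv_f² = ½mv₀² + |q|Ed = ½(1.673×10⁻²⁷)(1.86×10⁵)² + (1.602×10⁻¹⁹)(1.82×10⁴)(0.0632) ≈ 2.894×10⁻¹⁷ J + 1.843×10⁻¹⁶ J ≈ 2.132×10⁻¹⁶ J.
v_f = √(2·2.132×10⁻¹⁶/1.673×10⁻²⁷) ≈ 5.05×10⁵ m/s.

v_f ≈ 5.05×10⁵ m/s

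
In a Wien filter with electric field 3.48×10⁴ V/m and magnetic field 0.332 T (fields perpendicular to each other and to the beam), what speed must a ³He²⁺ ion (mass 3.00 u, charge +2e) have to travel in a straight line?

v = 1.05×10⁵ m/s

Zero net Lorentz force requires |qE| = |q v×B|, i.e. E = vB.
v = E/B = 3.48×10⁴/0.332 = 1.05×10⁵ m/s.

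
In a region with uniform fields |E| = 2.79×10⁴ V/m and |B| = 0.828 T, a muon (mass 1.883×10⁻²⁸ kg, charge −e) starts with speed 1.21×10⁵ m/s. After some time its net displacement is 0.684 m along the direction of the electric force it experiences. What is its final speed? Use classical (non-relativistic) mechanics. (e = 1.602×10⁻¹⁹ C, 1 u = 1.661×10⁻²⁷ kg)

v_f ≈ 5.70×10⁶ m/s

B does no work; ΔKE = |q|E d.
½mv_f² = ½mv₀² + |q|Ed = ½(1.883×10⁻²⁸)(1.21×10⁵)² + (1.602×10⁻¹⁹)(2.79×10⁴)(0.684) ≈ 1.378×10⁻¹⁸ J + 3.057×10⁻¹⁵ J ≈ 3.059×10⁻¹⁵ J.
v_f = √(2·3.059×10⁻¹⁵/1.883×10⁻²⁸) ≈ 5.70×10⁶ m/s.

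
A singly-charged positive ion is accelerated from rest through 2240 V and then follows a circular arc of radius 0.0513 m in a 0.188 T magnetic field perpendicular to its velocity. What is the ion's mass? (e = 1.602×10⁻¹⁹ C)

m ≈ 3.33×10⁻²⁷ kg

Combine |q|V = ½mv² and r = mv/(|q|B): eliminate v to get m = qB²r²/(2V).
m = (1.602×10⁻¹⁹)(0.188)²(0.0513)²/(2·2240) ≈ 3.33×10⁻²⁷ kg.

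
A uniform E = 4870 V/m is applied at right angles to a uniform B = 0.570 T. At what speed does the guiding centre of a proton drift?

v_d ≈ 8540 m/s

The steady drift has the magnetic force balancing the electric force, so v_d = E/B.
v_d = 4870/0.570 = 8540 m/s.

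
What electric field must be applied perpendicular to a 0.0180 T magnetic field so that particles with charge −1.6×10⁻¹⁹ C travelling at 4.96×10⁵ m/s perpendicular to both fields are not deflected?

E = 8930 V/m

For straight-line motion qE = qvB, so E = vB.
E = 4.96×10⁵ × 0.0180 = 8930 V/m.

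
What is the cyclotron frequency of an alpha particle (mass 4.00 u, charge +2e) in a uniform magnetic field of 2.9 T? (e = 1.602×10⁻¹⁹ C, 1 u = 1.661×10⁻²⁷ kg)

f = |q|B/(2πm).
f = (3.204×10⁻¹⁹)(2.9)/(2π·6.644×10⁻²⁷) ≈ 2.2×10⁷ Hz.

f ≈ 2.2×10⁷ Hz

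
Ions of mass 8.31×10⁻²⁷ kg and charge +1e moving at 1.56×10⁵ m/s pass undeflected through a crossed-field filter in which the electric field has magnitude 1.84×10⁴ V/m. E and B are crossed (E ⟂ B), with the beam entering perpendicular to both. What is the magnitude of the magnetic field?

Balance of forces in the selector: qE = qvB ⇒ B = E/v.
B = 1.84×10⁴/1.56×10⁵ = 0.118 T.

B = 0.118 T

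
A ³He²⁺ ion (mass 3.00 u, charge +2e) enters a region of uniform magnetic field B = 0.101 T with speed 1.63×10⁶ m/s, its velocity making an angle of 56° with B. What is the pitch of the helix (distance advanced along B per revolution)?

v∥ = v cosθ = 1.63×10⁶·cos56° ≈ 9.115×10⁵ m/s.
T = 2πm/(|q|B) = 2π(4.983×10⁻²⁷)/((3.204×10⁻¹⁹)(0.101)) ≈ 9.675×10⁻⁷ s.
pitch = v∥ T = (9.115×10⁵)(9.675×10⁻⁷) ≈ 0.882 m.

p ≈ 0.882 m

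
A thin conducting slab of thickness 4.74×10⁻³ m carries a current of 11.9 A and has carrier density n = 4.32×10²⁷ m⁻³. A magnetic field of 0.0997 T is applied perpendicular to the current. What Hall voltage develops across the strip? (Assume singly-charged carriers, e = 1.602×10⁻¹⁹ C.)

V_H ≈ 3.62×10⁻⁷ V

V_H = IB/(n e t).
V_H = (11.9)(0.0997)/((4.32×10²⁷)(1.602×10⁻¹⁹)(4.74×10⁻³)) ≈ 3.62×10⁻⁷ V.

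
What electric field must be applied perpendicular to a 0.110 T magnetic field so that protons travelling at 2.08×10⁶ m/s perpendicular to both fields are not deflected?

E = 2.29×10⁵ V/m

For straight-line motion qE = qvB, so E = vB.
E = 2.08×10⁶ × 0.110 = 2.29×10⁵ V/m.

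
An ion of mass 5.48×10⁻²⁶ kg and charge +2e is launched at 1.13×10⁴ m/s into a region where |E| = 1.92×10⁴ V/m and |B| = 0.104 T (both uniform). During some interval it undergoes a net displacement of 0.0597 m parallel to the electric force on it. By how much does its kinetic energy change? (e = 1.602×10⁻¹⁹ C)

The magnetic force is always ⟂ v and does no work; only the electric force changes KE.
ΔKE = F_E · d = |q|E d = (3.204×10⁻¹⁹)(1.92×10⁴)(0.0597) ≈ 3.67×10⁻¹⁶ J.

ΔKE ≈ 3.67×10⁻¹⁶ J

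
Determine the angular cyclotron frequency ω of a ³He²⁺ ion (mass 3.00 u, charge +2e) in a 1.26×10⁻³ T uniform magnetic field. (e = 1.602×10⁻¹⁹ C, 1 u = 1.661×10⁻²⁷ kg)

ω ≈ 8.10×10⁴ rad/s

ω = |q|B/m.
ω = (3.204×10⁻¹⁹)(1.26×10⁻³)/4.983×10⁻²⁷ ≈ 8.10×10⁴ rad/s.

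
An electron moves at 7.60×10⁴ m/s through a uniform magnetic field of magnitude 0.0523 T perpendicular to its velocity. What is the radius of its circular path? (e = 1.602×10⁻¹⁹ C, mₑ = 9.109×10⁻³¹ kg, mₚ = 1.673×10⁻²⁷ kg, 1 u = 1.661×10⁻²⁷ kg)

The magnetic force provides the centripetal force: |q|vB = mv²/r.
r = mv/(|q|B) = (9.109×10⁻³¹)(7.60×10⁴)/((1.602×10⁻¹⁹)(0.0523)) ≈ 8.26×10⁻⁶ m.

r ≈ 8.26×10⁻⁶ m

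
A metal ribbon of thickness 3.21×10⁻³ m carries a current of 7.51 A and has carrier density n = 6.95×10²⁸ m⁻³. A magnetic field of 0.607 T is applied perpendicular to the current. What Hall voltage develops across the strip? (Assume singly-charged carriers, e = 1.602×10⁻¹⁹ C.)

V_H ≈ 1.28×10⁻⁷ V

V_H = IB/(n e t).
V_H = (7.51)(0.607)/((6.95×10²⁸)(1.602×10⁻¹⁹)(3.21×10⁻³)) ≈ 1.28×10⁻⁷ V.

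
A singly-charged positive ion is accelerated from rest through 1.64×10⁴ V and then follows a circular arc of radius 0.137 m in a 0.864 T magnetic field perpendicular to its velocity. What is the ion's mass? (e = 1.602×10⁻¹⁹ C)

m ≈ 6.84×10⁻²⁶ kg

Combine |q|V = ½mv² and r = mv/(|q|B): eliminate v to get m = qB²r²/(2V).
m = (1.602×10⁻¹⁹)(0.864)²(0.137)²/(2·1.64×10⁴) ≈ 6.84×10⁻²⁶ kg.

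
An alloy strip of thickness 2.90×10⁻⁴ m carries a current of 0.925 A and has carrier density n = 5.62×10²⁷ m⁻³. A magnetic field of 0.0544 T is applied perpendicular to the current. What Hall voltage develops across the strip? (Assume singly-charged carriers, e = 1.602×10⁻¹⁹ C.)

V_H = IB/(n e t).
V_H = (0.925)(0.0544)/((5.62×10²⁷)(1.602×10⁻¹⁹)(2.90×10⁻⁴)) ≈ 1.93×10⁻⁷ V.

V_H ≈ 1.93×10⁻⁷ V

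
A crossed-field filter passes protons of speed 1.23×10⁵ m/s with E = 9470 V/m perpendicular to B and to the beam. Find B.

Balance of forces in the selector: qE = qvB ⇒ B = E/v.
B = 9470/1.23×10⁵ = 0.0770 T.

B = 0.0770 T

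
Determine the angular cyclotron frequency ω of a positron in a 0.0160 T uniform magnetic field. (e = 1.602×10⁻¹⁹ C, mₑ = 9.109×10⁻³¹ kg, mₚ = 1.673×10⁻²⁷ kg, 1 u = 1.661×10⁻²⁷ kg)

ω ≈ 2.81×10⁹ rad/s

ω = |q|B/m.
ω = (1.602×10⁻¹⁹)(0.0160)/9.109×10⁻³¹ ≈ 2.81×10⁹ rad/s.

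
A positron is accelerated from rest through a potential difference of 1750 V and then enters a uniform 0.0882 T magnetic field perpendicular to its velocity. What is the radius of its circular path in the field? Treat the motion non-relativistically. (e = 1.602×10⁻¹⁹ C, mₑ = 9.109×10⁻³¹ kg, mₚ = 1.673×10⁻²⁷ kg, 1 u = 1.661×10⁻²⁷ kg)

Acceleration: |q|V = ½mv² ⇒ v = √(2|q|V/m) = √(2·1.602×10⁻¹⁹·1750/9.109×10⁻³¹) ≈ 2.481×10⁷ m/s.
In the field: r = mv/(|q|B) = (9.109×10⁻³¹)(2.481×10⁷)/((1.602×10⁻¹⁹)(0.0882)) ≈ 1.60×10⁻³ m.

r ≈ 1.60×10⁻³ m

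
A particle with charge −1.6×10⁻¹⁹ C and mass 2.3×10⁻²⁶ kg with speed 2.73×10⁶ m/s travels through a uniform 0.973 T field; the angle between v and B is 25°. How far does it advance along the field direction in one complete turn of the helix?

p ≈ 2.30 m

v∥ = v cosθ = 2.73×10⁶·cos25° ≈ 2.474×10⁶ m/s.
T = 2πm/(|q|B) = 2π(2.3×10⁻²⁶)/((1.6×10⁻¹⁹)(0.973)) ≈ 9.283×10⁻⁷ s.
pitch = v∥ T = (2.474×10⁶)(9.283×10⁻⁷) ≈ 2.30 m.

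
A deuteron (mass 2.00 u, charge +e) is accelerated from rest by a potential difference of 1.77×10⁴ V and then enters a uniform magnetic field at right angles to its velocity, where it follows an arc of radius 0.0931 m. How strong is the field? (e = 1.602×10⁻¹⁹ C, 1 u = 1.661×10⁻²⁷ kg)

B ≈ 0.291 T

v = √(2|q|V/m) = √(2·1.602×10⁻¹⁹·1.77×10⁴/3.322×10⁻²⁷) ≈ 1.307×10⁶ m/s.
B = mv/(|q|r) = (3.322×10⁻²⁷)(1.307×10⁶)/((1.602×10⁻¹⁹)(0.0931)) ≈ 0.291 T.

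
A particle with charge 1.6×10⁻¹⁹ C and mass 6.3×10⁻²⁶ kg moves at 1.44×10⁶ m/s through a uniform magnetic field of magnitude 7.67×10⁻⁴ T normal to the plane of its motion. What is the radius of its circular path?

The magnetic force provides the centripetal force: |q|vB = mv²/r.
r = mv/(|q|B) = (6.3×10⁻²⁶)(1.44×10⁶)/((1.6×10⁻¹⁹)(7.67×10⁻⁴)) ≈ 739 m.

r ≈ 739 m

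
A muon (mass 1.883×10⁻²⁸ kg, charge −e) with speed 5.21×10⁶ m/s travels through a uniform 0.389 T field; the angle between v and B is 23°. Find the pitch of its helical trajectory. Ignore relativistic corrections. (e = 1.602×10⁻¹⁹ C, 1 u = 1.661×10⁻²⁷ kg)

p ≈ 0.0911 m

v∥ = v cosθ = 5.21×10⁶·cos23° ≈ 4.796×10⁶ m/s.
T = 2πm/(|q|B) = 2π(1.883×10⁻²⁸)/((1.602×10⁻¹⁹)(0.389)) ≈ 1.899×10⁻⁸ s.
pitch = v∥ T = (4.796×10⁶)(1.899×10⁻⁸) ≈ 0.0911 m.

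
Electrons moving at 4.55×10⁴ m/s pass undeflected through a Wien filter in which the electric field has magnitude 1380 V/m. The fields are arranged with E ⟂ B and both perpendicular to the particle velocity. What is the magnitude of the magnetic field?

Balance of forces in the selector: qE = qvB ⇒ B = E/v.
B = 1380/4.55×10⁴ = 0.0303 T.

B = 0.0303 T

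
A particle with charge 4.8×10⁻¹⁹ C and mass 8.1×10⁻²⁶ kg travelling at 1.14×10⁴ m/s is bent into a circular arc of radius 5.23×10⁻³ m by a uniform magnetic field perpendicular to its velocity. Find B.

B ≈ 0.368 T

From |q|vB = mv²/r, B = mv/(|q|r).
B = (8.1×10⁻²⁶)(1.14×10⁴)/((4.8×10⁻¹⁹)(5.23×10⁻³)) ≈ 0.368 T.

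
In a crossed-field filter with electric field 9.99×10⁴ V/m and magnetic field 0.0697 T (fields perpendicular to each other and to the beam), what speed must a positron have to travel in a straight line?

v = 1.43×10⁶ m/s

Straight-line motion ⇒ electric and magnetic forces cancel, so E = vB.
v = E/B = 9.99×10⁴/0.0697 = 1.43×10⁶ m/s.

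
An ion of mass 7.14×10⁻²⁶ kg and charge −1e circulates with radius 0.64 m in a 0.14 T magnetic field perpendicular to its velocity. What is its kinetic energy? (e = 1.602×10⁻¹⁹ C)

KE ≈ 9000 eV

v = |q|Br/m, then KE = ½mv² = (qBr)²/(2m).
v = (1.602×10⁻¹⁹)(0.14)(0.64)/7.14×10⁻²⁶ ≈ 2.010×10⁵ m/s.
KE = ½(7.14×10⁻²⁶)(2.010×10⁵)² ≈ 1.4×10⁻¹⁵ J = 9000 eV.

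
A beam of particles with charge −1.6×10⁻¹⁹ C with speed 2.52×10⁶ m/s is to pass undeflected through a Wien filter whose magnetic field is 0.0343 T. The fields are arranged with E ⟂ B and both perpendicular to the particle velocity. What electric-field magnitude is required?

For straight-line motion qE = qvB, so E = vB.
E = 2.52×10⁶ × 0.0343 = 8.64×10⁴ V/m.

E = 8.64×10⁴ V/m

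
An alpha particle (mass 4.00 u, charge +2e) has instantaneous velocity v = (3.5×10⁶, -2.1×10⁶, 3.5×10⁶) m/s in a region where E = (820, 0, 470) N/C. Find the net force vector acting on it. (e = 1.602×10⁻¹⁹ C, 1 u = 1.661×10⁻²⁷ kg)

Only an electric field acts, so F = qE = (3.204×10⁻¹⁹ C)·(820, 0, 470) = (2.63×10⁻¹⁶, 0, 1.51×10⁻¹⁶) N.

F ≈ (2.63×10⁻¹⁶, 0, 1.51×10⁻¹⁶) N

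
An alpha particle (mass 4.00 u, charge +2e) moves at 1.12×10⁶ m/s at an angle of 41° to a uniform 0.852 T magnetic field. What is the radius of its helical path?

r ≈ 0.0179 m

v⊥ = v sinθ = 1.12×10⁶·sin41° ≈ 7.348×10⁵ m/s.
r = m v⊥/(|q|B) = (6.644×10⁻²⁷)(7.348×10⁵)/((3.204×10⁻¹⁹)(0.852)) ≈ 0.0179 m.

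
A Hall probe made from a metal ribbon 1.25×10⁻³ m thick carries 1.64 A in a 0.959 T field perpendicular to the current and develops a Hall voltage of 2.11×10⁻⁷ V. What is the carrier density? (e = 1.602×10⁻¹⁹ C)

n ≈ 3.72×10²⁸ m⁻³

From V_H = IB/(n e t), n = IB/(V_H e t).
n = (1.64)(0.959)/((2.11×10⁻⁷)(1.602×10⁻¹⁹)(1.25×10⁻³)) ≈ 3.72×10²⁸ m⁻³.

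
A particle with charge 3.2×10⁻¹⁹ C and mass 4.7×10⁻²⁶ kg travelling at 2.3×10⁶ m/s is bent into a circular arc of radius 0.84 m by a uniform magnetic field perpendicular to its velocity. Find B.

From |q|vB = mv²/r, B = mv/(|q|r).
B = (4.7×10⁻²⁶)(2.3×10⁶)/((3.2×10⁻¹⁹)(0.84)) ≈ 0.40 T.

B ≈ 0.40 T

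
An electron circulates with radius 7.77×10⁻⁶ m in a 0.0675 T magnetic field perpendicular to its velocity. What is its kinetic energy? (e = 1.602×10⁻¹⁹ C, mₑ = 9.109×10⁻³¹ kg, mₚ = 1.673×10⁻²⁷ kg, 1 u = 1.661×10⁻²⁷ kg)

KE ≈ 0.0242 eV

v = |q|Br/m, then KE = ½mv² = (qBr)²/(2m).
v = (1.602×10⁻¹⁹)(0.0675)(7.77×10⁻⁶)/9.109×10⁻³¹ ≈ 9.224×10⁴ m/s.
KE = ½(9.109×10⁻³¹)(9.224×10⁴)² ≈ 3.88×10⁻²¹ J = 0.0242 eV.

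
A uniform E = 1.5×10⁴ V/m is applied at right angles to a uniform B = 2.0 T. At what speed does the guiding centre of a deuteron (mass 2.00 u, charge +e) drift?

v_d ≈ 7500 m/s

In crossed fields the guiding centre drifts at v_d = |E×B|/B² = E/B, independent of charge and mass.
v_d = 1.5×10⁴/2.0 = 7500 m/s.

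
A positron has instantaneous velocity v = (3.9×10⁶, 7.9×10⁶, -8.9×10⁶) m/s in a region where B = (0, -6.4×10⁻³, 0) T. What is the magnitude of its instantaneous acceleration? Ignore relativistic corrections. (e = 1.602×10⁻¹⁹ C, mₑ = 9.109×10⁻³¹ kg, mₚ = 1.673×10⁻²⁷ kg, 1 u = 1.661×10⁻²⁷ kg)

|a| ≈ 1.09×10¹⁶ m/s²

v×B = (-5.70×10⁴, 0, -2.50×10⁴) N/C.
F = q v×B = (1.602×10⁻¹⁹ C)·(-5.70×10⁴, 0, -2.50×10⁴) = (-9.12×10⁻¹⁵, 0, -4.00×10⁻¹⁵) N.
|a| = |F|/m = 9.963×10⁻¹⁵/9.109×10⁻³¹ ≈ 1.09×10¹⁶ m/s².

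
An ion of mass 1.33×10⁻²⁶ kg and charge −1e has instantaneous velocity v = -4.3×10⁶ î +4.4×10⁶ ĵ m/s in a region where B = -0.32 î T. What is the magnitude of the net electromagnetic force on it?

v×B = (0, 0, 1.41×10⁶) N/C.
F = q v×B = (−1.602×10⁻¹⁹ C)·(0, 0, 1.41×10⁶) = (0, 0, -2.26×10⁻¹³) N.
|F| = 2.26×10⁻¹³ N.

|F| ≈ 2.26×10⁻¹³ N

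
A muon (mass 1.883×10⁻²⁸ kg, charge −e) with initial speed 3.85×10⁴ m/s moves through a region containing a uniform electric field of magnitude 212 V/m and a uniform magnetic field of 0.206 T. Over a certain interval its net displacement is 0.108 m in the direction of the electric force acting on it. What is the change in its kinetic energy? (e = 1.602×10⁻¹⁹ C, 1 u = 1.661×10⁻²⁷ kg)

The magnetic force is always ⟂ v and does no work; only the electric force changes KE.
ΔKE = F_E · d = |q|E d = (1.602×10⁻¹⁹)(212)(0.108) ≈ 3.67×10⁻¹⁸ J.

ΔKE ≈ 3.67×10⁻¹⁸ J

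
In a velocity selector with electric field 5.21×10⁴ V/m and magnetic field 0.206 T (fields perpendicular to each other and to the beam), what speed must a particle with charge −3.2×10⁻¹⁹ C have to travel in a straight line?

Zero net Lorentz force requires |qE| = |q v×B|, i.e. E = vB.
v = E/B = 5.21×10⁴/0.206 = 2.53×10⁵ m/s.

v = 2.53×10⁵ m/s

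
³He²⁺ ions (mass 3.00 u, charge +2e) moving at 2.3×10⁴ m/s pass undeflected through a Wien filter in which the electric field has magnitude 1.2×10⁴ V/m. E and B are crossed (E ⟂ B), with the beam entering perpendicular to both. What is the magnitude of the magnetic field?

Balance of forces in the selector: qE = qvB ⇒ B = E/v.
B = 1.2×10⁴/2.3×10⁴ = 0.52 T.

B = 0.52 T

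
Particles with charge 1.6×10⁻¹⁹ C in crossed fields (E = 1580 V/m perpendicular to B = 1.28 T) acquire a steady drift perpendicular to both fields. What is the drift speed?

v_d ≈ 1230 m/s

In crossed fields the guiding centre drifts at v_d = |E×B|/B² = E/B, independent of charge and mass.
v_d = 1580/1.28 = 1230 m/s.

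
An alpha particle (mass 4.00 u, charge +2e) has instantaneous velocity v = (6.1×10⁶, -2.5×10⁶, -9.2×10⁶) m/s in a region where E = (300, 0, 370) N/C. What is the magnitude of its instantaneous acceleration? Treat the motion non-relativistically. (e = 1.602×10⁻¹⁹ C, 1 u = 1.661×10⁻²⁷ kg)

|a| ≈ 2.30×10¹⁰ m/s²

Only an electric field acts, so F = qE = (3.204×10⁻¹⁹ C)·(300, 0, 370) = (9.61×10⁻¹⁷, 0, 1.19×10⁻¹⁶) N.
|a| = |F|/m = 1.526×10⁻¹⁶/6.644×10⁻²⁷ ≈ 2.30×10¹⁰ m/s².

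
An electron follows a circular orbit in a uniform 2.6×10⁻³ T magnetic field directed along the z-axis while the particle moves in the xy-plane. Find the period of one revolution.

The cyclotron period depends only on m, q, B: T = 2πm/(|q|B).
T = 2π(9.109×10⁻³¹)/((1.602×10⁻¹⁹)(2.6×10⁻³)) ≈ 1.4×10⁻⁸ s.

T ≈ 1.4×10⁻⁸ s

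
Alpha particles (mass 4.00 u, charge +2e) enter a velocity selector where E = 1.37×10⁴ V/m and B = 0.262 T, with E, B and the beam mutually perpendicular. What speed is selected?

Straight-line motion ⇒ electric and magnetic forces cancel, so E = vB.
v = E/B = 1.37×10⁴/0.262 = 5.23×10⁴ m/s.

v = 5.23×10⁴ m/s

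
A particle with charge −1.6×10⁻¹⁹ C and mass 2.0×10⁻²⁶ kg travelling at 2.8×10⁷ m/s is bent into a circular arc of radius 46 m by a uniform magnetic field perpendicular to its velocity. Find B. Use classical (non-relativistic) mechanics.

From |q|vB = mv²/r, B = mv/(|q|r).
B = (2.0×10⁻²⁶)(2.8×10⁷)/((1.6×10⁻¹⁹)(46)) ≈ 0.076 T.

B ≈ 0.076 T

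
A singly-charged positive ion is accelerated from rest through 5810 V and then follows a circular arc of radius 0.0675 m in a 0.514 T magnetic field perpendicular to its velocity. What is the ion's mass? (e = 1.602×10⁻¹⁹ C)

Combine |q|V = ½mv² and r = mv/(|q|B): eliminate v to get m = qB²r²/(2V).
m = (1.602×10⁻¹⁹)(0.514)²(0.0675)²/(2·5810) ≈ 1.66×10⁻²⁶ kg.

m ≈ 1.66×10⁻²⁶ kg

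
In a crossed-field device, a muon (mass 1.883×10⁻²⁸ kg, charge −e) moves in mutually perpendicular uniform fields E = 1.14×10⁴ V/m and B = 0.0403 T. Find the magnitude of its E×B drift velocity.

In crossed fields the guiding centre drifts at v_d = |E×B|/B² = E/B, independent of charge and mass.
v_d = 1.14×10⁴/0.0403 = 2.83×10⁵ m/s.

v_d ≈ 2.83×10⁵ m/s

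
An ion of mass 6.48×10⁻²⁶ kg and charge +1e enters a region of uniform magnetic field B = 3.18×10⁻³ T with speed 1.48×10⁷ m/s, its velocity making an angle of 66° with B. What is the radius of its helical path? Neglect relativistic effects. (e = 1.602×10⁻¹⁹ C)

v⊥ = v sinθ = 1.48×10⁷·sin66° ≈ 1.352×10⁷ m/s.
r = m v⊥/(|q|B) = (6.48×10⁻²⁶)(1.352×10⁷)/((1.602×10⁻¹⁹)(3.18×10⁻³)) ≈ 1720 m.

r ≈ 1720 m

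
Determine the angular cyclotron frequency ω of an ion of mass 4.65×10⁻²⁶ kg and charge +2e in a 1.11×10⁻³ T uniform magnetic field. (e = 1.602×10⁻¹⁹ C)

ω = |q|B/m.
ω = (3.204×10⁻¹⁹)(1.11×10⁻³)/4.65×10⁻²⁶ ≈ 7650 rad/s.

ω ≈ 7650 rad/s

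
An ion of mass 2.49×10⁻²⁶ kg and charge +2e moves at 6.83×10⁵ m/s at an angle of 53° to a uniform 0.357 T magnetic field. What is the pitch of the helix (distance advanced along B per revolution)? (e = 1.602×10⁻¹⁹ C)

p ≈ 0.562 m

v∥ = v cosθ = 6.83×10⁵·cos53° ≈ 4.110×10⁵ m/s.
T = 2πm/(|q|B) = 2π(2.49×10⁻²⁶)/((3.204×10⁻¹⁹)(0.357)) ≈ 1.368×10⁻⁶ s.
pitch = v∥ T = (4.110×10⁵)(1.368×10⁻⁶) ≈ 0.562 m.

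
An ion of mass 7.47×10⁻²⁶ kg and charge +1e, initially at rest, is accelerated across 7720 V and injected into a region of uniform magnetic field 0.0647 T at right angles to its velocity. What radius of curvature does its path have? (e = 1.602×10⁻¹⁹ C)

Acceleration: |q|V = ½mv² ⇒ v = √(2|q|V/m) = √(2·1.602×10⁻¹⁹·7720/7.47×10⁻²⁶) ≈ 1.820×10⁵ m/s.
In the field: r = mv/(|q|B) = (7.47×10⁻²⁶)(1.820×10⁵)/((1.602×10⁻¹⁹)(0.0647)) ≈ 1.31 m.

r ≈ 1.31 m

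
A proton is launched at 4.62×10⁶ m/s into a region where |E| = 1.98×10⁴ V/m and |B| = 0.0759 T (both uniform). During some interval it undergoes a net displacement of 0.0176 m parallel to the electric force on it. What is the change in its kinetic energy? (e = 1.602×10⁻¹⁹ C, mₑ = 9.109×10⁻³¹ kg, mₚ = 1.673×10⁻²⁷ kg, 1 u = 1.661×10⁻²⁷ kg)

ΔKE ≈ 5.58×10⁻¹⁷ J

The magnetic force is always ⟂ v and does no work; only the electric force changes KE.
ΔKE = F_E · d = |q|E d = (1.602×10⁻¹⁹)(1.98×10⁴)(0.0176) ≈ 5.58×10⁻¹⁷ J.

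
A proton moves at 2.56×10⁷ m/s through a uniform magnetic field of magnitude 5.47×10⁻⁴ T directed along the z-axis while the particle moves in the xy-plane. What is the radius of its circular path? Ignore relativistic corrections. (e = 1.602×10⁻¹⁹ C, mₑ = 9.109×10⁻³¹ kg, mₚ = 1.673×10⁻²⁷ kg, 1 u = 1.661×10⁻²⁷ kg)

The magnetic force provides the centripetal force: |q|vB = mv²/r.
r = mv/(|q|B) = (1.673×10⁻²⁷)(2.56×10⁷)/((1.602×10⁻¹⁹)(5.47×10⁻⁴)) ≈ 489 m.

r ≈ 489 m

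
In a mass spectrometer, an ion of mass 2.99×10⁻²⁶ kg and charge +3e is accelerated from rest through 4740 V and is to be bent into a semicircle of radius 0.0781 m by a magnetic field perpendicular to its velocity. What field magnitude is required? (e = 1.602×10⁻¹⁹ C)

B ≈ 0.311 T

v = √(2|q|V/m) = √(2·4.806×10⁻¹⁹·4740/2.99×10⁻²⁶) ≈ 3.904×10⁵ m/s.
B = mv/(|q|r) = (2.99×10⁻²⁶)(3.904×10⁵)/((4.806×10⁻¹⁹)(0.0781)) ≈ 0.311 T.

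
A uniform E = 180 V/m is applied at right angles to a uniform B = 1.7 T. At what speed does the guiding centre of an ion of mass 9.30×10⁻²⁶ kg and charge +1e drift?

The E×B drift speed is v_d = E/B.
v_d = 180/1.7 = 110 m/s.

v_d ≈ 110 m/s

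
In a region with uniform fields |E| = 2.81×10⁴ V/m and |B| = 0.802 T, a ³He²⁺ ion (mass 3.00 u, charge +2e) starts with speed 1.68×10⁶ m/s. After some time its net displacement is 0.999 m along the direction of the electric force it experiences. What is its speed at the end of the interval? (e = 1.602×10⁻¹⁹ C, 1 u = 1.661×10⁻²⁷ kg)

B does no work; ΔKE = |q|E d.
½mv_f² = ½mv₀² + |q|Ed = ½(4.983×10⁻²⁷)(1.68×10⁶)² + (3.204×10⁻¹⁹)(2.81×10⁴)(0.999) ≈ 7.032×10⁻¹⁵ J + 8.994×10⁻¹⁵ J ≈ 1.603×10⁻¹⁴ J.
v_f = √(2·1.603×10⁻¹⁴/4.983×10⁻²⁷) ≈ 2.54×10⁶ m/s.

v_f ≈ 2.54×10⁶ m/s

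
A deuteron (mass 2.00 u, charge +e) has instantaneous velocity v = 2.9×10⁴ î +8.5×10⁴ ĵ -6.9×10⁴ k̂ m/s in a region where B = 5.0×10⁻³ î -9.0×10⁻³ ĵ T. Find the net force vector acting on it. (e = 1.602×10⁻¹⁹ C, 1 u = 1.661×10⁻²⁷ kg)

F ≈ (-9.95×10⁻¹⁷, -5.53×10⁻¹⁷, -1.10×10⁻¹⁶) N

v×B = (-621, -345, -686) N/C.
F = q v×B = (1.602×10⁻¹⁹ C)·(-621, -345, -686) = (-9.95×10⁻¹⁷, -5.53×10⁻¹⁷, -1.10×10⁻¹⁶) N.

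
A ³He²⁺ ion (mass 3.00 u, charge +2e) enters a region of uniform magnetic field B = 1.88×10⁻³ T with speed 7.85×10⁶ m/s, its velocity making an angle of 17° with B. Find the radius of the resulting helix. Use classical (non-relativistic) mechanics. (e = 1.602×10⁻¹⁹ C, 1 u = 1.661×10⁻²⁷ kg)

r ≈ 19.0 m

v⊥ = v sinθ = 7.85×10⁶·sin17° ≈ 2.295×10⁶ m/s.
r = m v⊥/(|q|B) = (4.983×10⁻²⁷)(2.295×10⁶)/((3.204×10⁻¹⁹)(1.88×10⁻³)) ≈ 19.0 m.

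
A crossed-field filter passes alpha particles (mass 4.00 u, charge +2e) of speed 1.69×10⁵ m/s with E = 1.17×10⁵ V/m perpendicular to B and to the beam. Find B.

Balance of forces in the selector: qE = qvB ⇒ B = E/v.
B = 1.17×10⁵/1.69×10⁵ = 0.692 T.

B = 0.692 T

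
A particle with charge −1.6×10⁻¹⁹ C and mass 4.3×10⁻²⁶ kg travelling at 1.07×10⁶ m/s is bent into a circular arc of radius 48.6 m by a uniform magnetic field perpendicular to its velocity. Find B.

B ≈ 5.92×10⁻³ T

From |q|vB = mv²/r, B = mv/(|q|r).
B = (4.3×10⁻²⁶)(1.07×10⁶)/((1.6×10⁻¹⁹)(48.6)) ≈ 5.92×10⁻³ T.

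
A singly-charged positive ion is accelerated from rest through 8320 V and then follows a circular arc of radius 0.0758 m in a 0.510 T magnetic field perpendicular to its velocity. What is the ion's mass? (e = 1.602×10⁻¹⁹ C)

m ≈ 1.44×10⁻²⁶ kg

Combine |q|V = ½mv² and r = mv/(|q|B): eliminate v to get m = qB²r²/(2V).
m = (1.602×10⁻¹⁹)(0.510)²(0.0758)²/(2·8320) ≈ 1.44×10⁻²⁶ kg.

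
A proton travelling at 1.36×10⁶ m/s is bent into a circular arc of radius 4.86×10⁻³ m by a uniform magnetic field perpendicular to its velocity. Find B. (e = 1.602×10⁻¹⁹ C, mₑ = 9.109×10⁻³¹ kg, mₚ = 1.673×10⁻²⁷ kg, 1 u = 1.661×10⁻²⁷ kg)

B ≈ 2.92 T

From |q|vB = mv²/r, B = mv/(|q|r).
B = (1.673×10⁻²⁷)(1.36×10⁶)/((1.602×10⁻¹⁹)(4.86×10⁻³)) ≈ 2.92 T.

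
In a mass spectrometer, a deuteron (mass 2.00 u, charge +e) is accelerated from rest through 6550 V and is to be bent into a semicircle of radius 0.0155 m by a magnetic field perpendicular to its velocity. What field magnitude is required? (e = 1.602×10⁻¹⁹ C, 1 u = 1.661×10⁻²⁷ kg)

B ≈ 1.06 T

v = √(2|q|V/m) = √(2·1.602×10⁻¹⁹·6550/3.322×10⁻²⁷) ≈ 7.948×10⁵ m/s.
B = mv/(|q|r) = (3.322×10⁻²⁷)(7.948×10⁵)/((1.602×10⁻¹⁹)(0.0155)) ≈ 1.06 T.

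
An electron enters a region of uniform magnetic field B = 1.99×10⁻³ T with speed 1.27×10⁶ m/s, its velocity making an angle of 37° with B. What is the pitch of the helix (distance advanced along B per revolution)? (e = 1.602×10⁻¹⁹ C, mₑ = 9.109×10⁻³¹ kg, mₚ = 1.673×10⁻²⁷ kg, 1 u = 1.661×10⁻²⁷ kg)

v∥ = v cosθ = 1.27×10⁶·cos37° ≈ 1.014×10⁶ m/s.
T = 2πm/(|q|B) = 2π(9.109×10⁻³¹)/((1.602×10⁻¹⁹)(1.99×10⁻³)) ≈ 1.795×10⁻⁸ s.
pitch = v∥ T = (1.014×10⁶)(1.795×10⁻⁸) ≈ 0.0182 m.

p ≈ 0.0182 m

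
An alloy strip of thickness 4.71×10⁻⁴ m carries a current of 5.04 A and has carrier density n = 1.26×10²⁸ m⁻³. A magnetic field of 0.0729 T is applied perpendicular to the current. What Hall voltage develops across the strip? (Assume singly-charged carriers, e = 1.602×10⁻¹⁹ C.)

V_H ≈ 3.86×10⁻⁷ V

V_H = IB/(n e t).
V_H = (5.04)(0.0729)/((1.26×10²⁸)(1.602×10⁻¹⁹)(4.71×10⁻⁴)) ≈ 3.86×10⁻⁷ V.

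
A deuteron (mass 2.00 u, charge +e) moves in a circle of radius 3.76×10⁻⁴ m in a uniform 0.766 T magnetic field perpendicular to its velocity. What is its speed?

From |q|vB = mv²/r, v = |q|Br/m.
v = (1.602×10⁻¹⁹)(0.766)(3.76×10⁻⁴)/3.322×10⁻²⁷ ≈ 1.39×10⁴ m/s.

v ≈ 1.39×10⁴ m/s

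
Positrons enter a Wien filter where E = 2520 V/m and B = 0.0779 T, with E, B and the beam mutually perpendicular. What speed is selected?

v = 3.23×10⁴ m/s

Zero net Lorentz force requires |qE| = |q v×B|, i.e. E = vB.
v = E/B = 2520/0.0779 = 3.23×10⁴ m/s.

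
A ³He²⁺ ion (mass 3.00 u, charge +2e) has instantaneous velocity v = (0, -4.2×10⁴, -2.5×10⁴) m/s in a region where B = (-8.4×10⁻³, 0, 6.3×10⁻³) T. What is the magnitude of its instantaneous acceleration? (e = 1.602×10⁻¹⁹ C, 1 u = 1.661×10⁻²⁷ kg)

|a| ≈ 3.14×10¹⁰ m/s²

v×B = (-265, 210, -353) N/C.
F = q v×B = (3.204×10⁻¹⁹ C)·(-265, 210, -353) = (-8.48×10⁻¹⁷, 6.73×10⁻¹⁷, -1.13×10⁻¹⁶) N.
|a| = |F|/m = 1.565×10⁻¹⁶/4.983×10⁻²⁷ ≈ 3.14×10¹⁰ m/s².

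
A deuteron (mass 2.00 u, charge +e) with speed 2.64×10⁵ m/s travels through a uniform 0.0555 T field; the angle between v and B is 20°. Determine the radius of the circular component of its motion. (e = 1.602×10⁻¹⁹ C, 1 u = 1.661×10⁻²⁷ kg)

r ≈ 0.0337 m

v⊥ = v sinθ = 2.64×10⁵·sin20° ≈ 9.029×10⁴ m/s.
r = m v⊥/(|q|B) = (3.322×10⁻²⁷)(9.029×10⁴)/((1.602×10⁻¹⁹)(0.0555)) ≈ 0.0337 m.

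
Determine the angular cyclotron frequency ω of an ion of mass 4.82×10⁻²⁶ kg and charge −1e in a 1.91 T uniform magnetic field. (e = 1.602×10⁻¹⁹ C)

ω = |q|B/m.
ω = (1.602×10⁻¹⁹)(1.91)/4.82×10⁻²⁶ ≈ 6.35×10⁶ rad/s.

ω ≈ 6.35×10⁶ rad/s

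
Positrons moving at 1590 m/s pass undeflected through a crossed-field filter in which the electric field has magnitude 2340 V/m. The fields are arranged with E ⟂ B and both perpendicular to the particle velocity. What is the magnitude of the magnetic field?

B = 1.47 T

Balance of forces in the selector: qE = qvB ⇒ B = E/v.
B = 2340/1590 = 1.47 T.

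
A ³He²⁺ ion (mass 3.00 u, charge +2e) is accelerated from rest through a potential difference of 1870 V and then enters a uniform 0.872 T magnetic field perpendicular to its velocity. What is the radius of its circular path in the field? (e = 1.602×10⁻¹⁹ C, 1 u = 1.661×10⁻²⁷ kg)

Acceleration: |q|V = ½mv² ⇒ v = √(2|q|V/m) = √(2·3.204×10⁻¹⁹·1870/4.983×10⁻²⁷) ≈ 4.904×10⁵ m/s.
In the field: r = mv/(|q|B) = (4.983×10⁻²⁷)(4.904×10⁵)/((3.204×10⁻¹⁹)(0.872)) ≈ 8.75×10⁻³ m.

r ≈ 8.75×10⁻³ m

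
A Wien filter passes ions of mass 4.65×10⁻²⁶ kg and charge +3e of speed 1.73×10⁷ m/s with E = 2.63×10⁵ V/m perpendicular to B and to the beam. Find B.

Balance of forces in the selector: qE = qvB ⇒ B = E/v.
B = 2.63×10⁵/1.73×10⁷ = 0.0152 T.

B = 0.0152 T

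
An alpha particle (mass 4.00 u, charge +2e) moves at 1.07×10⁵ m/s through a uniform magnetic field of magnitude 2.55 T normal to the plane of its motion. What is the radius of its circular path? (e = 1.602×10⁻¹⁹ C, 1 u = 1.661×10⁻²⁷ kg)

r ≈ 8.70×10⁻⁴ m

The magnetic force provides the centripetal force: |q|vB = mv²/r.
r = mv/(|q|B) = (6.644×10⁻²⁷)(1.07×10⁵)/((3.204×10⁻¹⁹)(2.55)) ≈ 8.70×10⁻⁴ m.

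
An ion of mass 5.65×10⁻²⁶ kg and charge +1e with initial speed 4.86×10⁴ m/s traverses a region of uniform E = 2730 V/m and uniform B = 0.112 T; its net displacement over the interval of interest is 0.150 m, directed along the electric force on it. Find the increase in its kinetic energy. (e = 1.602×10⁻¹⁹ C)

ΔKE ≈ 6.56×10⁻¹⁷ J

The magnetic force is always ⟂ v and does no work; only the electric force changes KE.
ΔKE = F_E · d = |q|E d = (1.602×10⁻¹⁹)(2730)(0.150) ≈ 6.56×10⁻¹⁷ J.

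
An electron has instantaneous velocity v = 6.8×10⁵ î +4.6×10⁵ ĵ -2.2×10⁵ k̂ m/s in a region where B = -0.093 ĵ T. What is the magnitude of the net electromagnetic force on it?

|F| ≈ 1.06×10⁻¹⁴ N

v×B = (-2.05×10⁴, 0, -6.32×10⁴) N/C.
F = q v×B = (−1.602×10⁻¹⁹ C)·(-2.05×10⁴, 0, -6.32×10⁴) = (3.28×10⁻¹⁵, 0, 1.01×10⁻¹⁴) N.
|F| = 1.06×10⁻¹⁴ N.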